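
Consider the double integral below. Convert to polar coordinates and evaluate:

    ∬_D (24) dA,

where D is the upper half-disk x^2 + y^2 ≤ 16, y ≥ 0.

The region D is 0 ≤ r ≤ 4, 0 ≤ θ ≤ π in polar coordinates, where x = r cos(θ), y = r sin(θ), and dA = r dr dθ.

Under the substitution, the integrand becomes 24, so

    ∬_D (24) dA = ∫_{0}^{π} ∫_{0}^{4} (24) · r dr dθ.

Inner integral (in r): ∫_{0}^{4} (24) · r dr = 192.

Outer integral (in θ): ∫_{0}^{π} (192) dθ = 192π.

Therefore ∬_D (24) dA = 192π.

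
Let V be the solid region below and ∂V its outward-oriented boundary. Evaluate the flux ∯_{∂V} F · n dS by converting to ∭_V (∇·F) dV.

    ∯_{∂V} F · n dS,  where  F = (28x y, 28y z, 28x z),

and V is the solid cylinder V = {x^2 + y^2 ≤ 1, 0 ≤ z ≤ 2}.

By the divergence theorem,

    ∯_{∂V} F · n dS = ∭_V (∇ · F) dV.

Compute the divergence:
    ∇ · F = ∂F_x/∂x + ∂F_y/∂y + ∂F_z/∂z = 28y + 28z + 28x = 28x + 28y + 28z.

In cylindrical coordinates, x = r cos(θ), y = r sin(θ), z = z, dV = r dr dθ dz, with 0 ≤ r ≤ 1, 0 ≤ θ ≤ 2π, 0 ≤ z ≤ 2.

The integrand, after substitution and multiplying by the volume element, becomes (28sqrt(2)r sin(θ + π/4) + 28z) · r, so

    ∭_V (∇·F) dV = ∫_0^{2π} ∫_0^{1} ∫_0^{2} (28sqrt(2)r sin(θ + π/4) + 28z) · r dz dr dθ.

Inner (z from 0 to 2): 56r (sqrt(2)r sin(θ + π/4) + 1).
Middle (r from 0 to 1): 56sqrt(2)sin(θ + π/4)/3 + 28.
Outer (θ from 0 to 2π): 56π.

Therefore ∯_{∂V} F · n dS = 56π.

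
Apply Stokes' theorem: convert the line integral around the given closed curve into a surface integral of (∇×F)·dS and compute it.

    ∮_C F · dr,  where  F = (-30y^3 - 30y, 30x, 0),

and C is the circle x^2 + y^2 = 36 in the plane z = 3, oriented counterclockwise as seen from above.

Let S be the flat disk x^2 + y^2 ≤ 36 in the plane z = 3, with upward unit normal n̂ = ẑ. By Stokes' theorem,

    ∮_C F · dr = ∬_S (∇ × F) · n̂ dS = ∬_D (curl F)_z dA,

where D is the disk x^2 + y^2 ≤ 36.

Compute the curl of F = (-30y^3 - 30y, 30x, 0):
    (∇ × F)_x = ∂F_z/∂y - ∂F_y/∂z = 0,
    (∇ × F)_y = ∂F_x/∂z - ∂F_z/∂x = 0,
    (∇ × F)_z = ∂F_y/∂x - ∂F_x/∂y = 90y^2 + 60.

On z = 3, (curl F)_z = 90y^2 + 60.

Convert to polar (x = r cos θ, y = r sin θ, dA = r dr dθ); the integrand becomes 90r^2sin(θ)^2 + 60, so

    ∬_D (curl F)_z dA = ∫_0^{2π} ∫_0^{6} (90r^2sin(θ)^2 + 60) · r dr dθ.

Inner (r from 0 to 6): 29160sin(θ)^2 + 1080.
Outer (θ from 0 to 2π): 31320π.

Therefore ∮_C F · dr = 31320π.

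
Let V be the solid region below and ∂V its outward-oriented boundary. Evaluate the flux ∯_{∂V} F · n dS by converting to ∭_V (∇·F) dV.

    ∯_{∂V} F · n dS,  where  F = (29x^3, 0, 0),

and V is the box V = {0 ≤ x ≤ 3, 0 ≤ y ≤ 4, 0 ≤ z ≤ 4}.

By the divergence theorem,

    ∯_{∂V} F · n dS = ∭_V (∇ · F) dV.

Compute the divergence:
    ∇ · F = ∂F_x/∂x + ∂F_y/∂y + ∂F_z/∂z = 87x^2 + 0 + 0 = 87x^2.

V is a rectangular box, so dV = dx dy dz with 0 ≤ x ≤ 3, 0 ≤ y ≤ 4, 0 ≤ z ≤ 4.

Integrate (87x^2) over V as an iterated integral:

    ∭_V (∇·F) dV = ∫_0^{3} ∫_0^{4} ∫_0^{4} (87x^2) dz dy dx.

Inner (z from 0 to 4): 348x^2.
Middle (y from 0 to 4): 1392x^2.
Outer (x from 0 to 3): 12528.

Therefore ∯_{∂V} F · n dS = 12528.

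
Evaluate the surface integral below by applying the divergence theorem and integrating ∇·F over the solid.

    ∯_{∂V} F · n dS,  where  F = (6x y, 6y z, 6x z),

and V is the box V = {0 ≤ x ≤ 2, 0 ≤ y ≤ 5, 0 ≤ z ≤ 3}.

By the divergence theorem,

    ∯_{∂V} F · n dS = ∭_V (∇ · F) dV.

Compute the divergence:
    ∇ · F = ∂F_x/∂x + ∂F_y/∂y + ∂F_z/∂z = 6y + 6z + 6x = 6x + 6y + 6z.

V is a rectangular box, so dV = dx dy dz with 0 ≤ x ≤ 2, 0 ≤ y ≤ 5, 0 ≤ z ≤ 3.

Integrate (6x + 6y + 6z) over V as an iterated integral:

    ∭_V (∇·F) dV = ∫_0^{2} ∫_0^{5} ∫_0^{3} (6x + 6y + 6z) dz dy dx.

Inner (z from 0 to 3): 18x + 18y + 27.
Middle (y from 0 to 5): 90x + 360.
Outer (x from 0 to 2): 900.

Therefore ∯_{∂V} F · n dS = 900.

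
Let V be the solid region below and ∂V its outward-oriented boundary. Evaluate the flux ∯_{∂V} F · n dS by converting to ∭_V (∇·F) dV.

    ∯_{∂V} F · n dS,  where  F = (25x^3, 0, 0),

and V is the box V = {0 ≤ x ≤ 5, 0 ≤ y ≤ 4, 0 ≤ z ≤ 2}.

By the divergence theorem,

    ∯_{∂V} F · n dS = ∭_V (∇ · F) dV.

Compute the divergence:
    ∇ · F = ∂F_x/∂x + ∂F_y/∂y + ∂F_z/∂z = 75x^2 + 0 + 0 = 75x^2.

V is a rectangular box, so dV = dx dy dz with 0 ≤ x ≤ 5, 0 ≤ y ≤ 4, 0 ≤ z ≤ 2.

Integrate (75x^2) over V as an iterated integral:

    ∭_V (∇·F) dV = ∫_0^{5} ∫_0^{4} ∫_0^{2} (75x^2) dz dy dx.

Inner (z from 0 to 2): 150x^2.
Middle (y from 0 to 4): 600x^2.
Outer (x from 0 to 5): 25000.

Therefore ∯_{∂V} F · n dS = 25000.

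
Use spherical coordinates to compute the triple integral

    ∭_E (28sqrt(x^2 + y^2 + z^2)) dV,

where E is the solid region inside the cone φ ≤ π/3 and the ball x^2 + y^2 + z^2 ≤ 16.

In spherical coordinates, x = ρ sin(φ) cos(θ), y = ρ sin(φ) sin(θ), z = ρ cos(φ), and dV = ρ^2 sin(φ) dρ dφ dθ.

The integrand becomes 28ρ, so

    ∭_E (28sqrt(x^2 + y^2 + z^2)) dV = ∫_{0}^{2π} ∫_{0}^{π/3} ∫_{0}^{4} (28ρ) · ρ^2 sin(φ) dρ dφ dθ.

Inner (ρ): 1792sin(φ).
Middle (φ): 896.
Outer (θ): 1792π.

Therefore the triple integral equals 1792π.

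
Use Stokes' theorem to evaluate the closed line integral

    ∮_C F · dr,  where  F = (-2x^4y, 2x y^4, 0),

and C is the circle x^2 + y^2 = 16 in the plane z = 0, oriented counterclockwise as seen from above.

Let S be the flat disk x^2 + y^2 ≤ 16 in the plane z = 0, with upward unit normal n̂ = ẑ. By Stokes' theorem,

    ∮_C F · dr = ∬_S (∇ × F) · n̂ dS = ∬_D (curl F)_z dA,

where D is the disk x^2 + y^2 ≤ 16.

Compute the curl of F = (-2x^4y, 2x y^4, 0):
    (∇ × F)_x = ∂F_z/∂y - ∂F_y/∂z = 0,
    (∇ × F)_y = ∂F_x/∂z - ∂F_z/∂x = 0,
    (∇ × F)_z = ∂F_y/∂x - ∂F_x/∂y = 2x^4 + 2y^4.

On z = 0, (curl F)_z = 2x^4 + 2y^4.

Convert to polar (x = r cos θ, y = r sin θ, dA = r dr dθ); the integrand becomes 2r^4(sin(θ)^4 + cos(θ)^4), so

    ∬_D (curl F)_z dA = ∫_0^{2π} ∫_0^{4} (2r^4(sin(θ)^4 + cos(θ)^4)) · r dr dθ.

Inner (r from 0 to 4): 4096sin(θ)^4/3 + 4096cos(θ)^4/3.
Outer (θ from 0 to 2π): 2048π.

Therefore ∮_C F · dr = 2048π.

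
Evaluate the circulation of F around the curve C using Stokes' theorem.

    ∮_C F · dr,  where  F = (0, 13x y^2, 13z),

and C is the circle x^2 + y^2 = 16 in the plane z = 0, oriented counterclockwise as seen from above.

Let S be the flat disk x^2 + y^2 ≤ 16 in the plane z = 0, with upward unit normal n̂ = ẑ. By Stokes' theorem,

    ∮_C F · dr = ∬_S (∇ × F) · n̂ dS = ∬_D (curl F)_z dA,

where D is the disk x^2 + y^2 ≤ 16.

Compute the curl of F = (0, 13x y^2, 13z):
    (∇ × F)_x = ∂F_z/∂y - ∂F_y/∂z = 0,
    (∇ × F)_y = ∂F_x/∂z - ∂F_z/∂x = 0,
    (∇ × F)_z = ∂F_y/∂x - ∂F_x/∂y = 13y^2.

On z = 0, (curl F)_z = 13y^2.

Convert to polar (x = r cos θ, y = r sin θ, dA = r dr dθ); the integrand becomes 13r^2sin(θ)^2, so

    ∬_D (curl F)_z dA = ∫_0^{2π} ∫_0^{4} (13r^2sin(θ)^2) · r dr dθ.

Inner (r from 0 to 4): 832sin(θ)^2.
Outer (θ from 0 to 2π): 832π.

Therefore ∮_C F · dr = 832π.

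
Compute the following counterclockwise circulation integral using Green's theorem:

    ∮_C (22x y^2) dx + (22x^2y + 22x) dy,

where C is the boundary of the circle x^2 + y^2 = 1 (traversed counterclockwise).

Green's theorem converts the closed line integral into a double integral over the enclosed region D:

    ∮_C P dx + Q dy = ∬_D (∂Q/∂x - ∂P/∂y) dA.

Here P = 22x y^2, Q = 22x^2y + 22x, so

    ∂Q/∂x = 44x y + 22,    ∂P/∂y = 44x y,
    ∂Q/∂x - ∂P/∂y = 22.

D is the region x^2 + y^2 ≤ 1. Evaluating the double integral:

In polar coordinates (x = r cos θ, y = r sin θ, dA = r dr dθ) the integrand becomes 22, so

    ∬_D (22) dA = ∫_0^{2π} ∫_0^{1} (22) · r dr dθ.

Inner (r from 0 to 1): 11.
Outer (θ from 0 to 2π): 22π.

Therefore ∮_C P dx + Q dy = 22π.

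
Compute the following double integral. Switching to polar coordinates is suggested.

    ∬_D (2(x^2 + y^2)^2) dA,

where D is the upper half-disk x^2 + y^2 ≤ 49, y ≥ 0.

The region D is 0 ≤ r ≤ 7, 0 ≤ θ ≤ π in polar coordinates, where x = r cos(θ), y = r sin(θ), and dA = r dr dθ.

Under the substitution, the integrand becomes 2r^4, so

    ∬_D (2(x^2 + y^2)^2) dA = ∫_{0}^{π} ∫_{0}^{7} (2r^4) · r dr dθ.

Inner integral (in r): ∫_{0}^{7} (2r^4) · r dr = 117649/3.

Outer integral (in θ): ∫_{0}^{π} (117649/3) dθ = 117649π/3.

Therefore ∬_D (2(x^2 + y^2)^2) dA = 117649π/3.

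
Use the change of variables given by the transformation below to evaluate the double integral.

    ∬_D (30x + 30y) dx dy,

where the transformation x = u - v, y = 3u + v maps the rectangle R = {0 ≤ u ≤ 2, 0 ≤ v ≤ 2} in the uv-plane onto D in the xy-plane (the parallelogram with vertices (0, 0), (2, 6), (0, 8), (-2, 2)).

Compute the Jacobian determinant of (x, y) with respect to (u, v):

    ∂(x,y)/∂(u,v) = | 1  -1 | = (1)(1) - (-1)(3) = 4.
                   | 3  1 |

Its absolute value is |J| = 4 (the area scaling factor).

Substituting x = u - v, y = 3u + v into the integrand,

    30x + 30y → 120u,

so the integral becomes

    ∬_R (120u) · |J| du dv = ∫_0^2 ∫_0^2 (480u) dv du.

Inner (v): 960u.
Outer (u): 1920.

Therefore ∬_D (30x + 30y) dx dy = 1920.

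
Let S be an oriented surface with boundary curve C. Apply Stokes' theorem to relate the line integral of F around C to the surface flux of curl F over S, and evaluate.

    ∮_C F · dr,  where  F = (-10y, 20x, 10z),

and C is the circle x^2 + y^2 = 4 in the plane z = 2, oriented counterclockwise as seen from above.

Let S be the flat disk x^2 + y^2 ≤ 4 in the plane z = 2, with upward unit normal n̂ = ẑ. By Stokes' theorem,

    ∮_C F · dr = ∬_S (∇ × F) · n̂ dS = ∬_D (curl F)_z dA,

where D is the disk x^2 + y^2 ≤ 4.

Compute the curl of F = (-10y, 20x, 10z):
    (∇ × F)_x = ∂F_z/∂y - ∂F_y/∂z = 0,
    (∇ × F)_y = ∂F_x/∂z - ∂F_z/∂x = 0,
    (∇ × F)_z = ∂F_y/∂x - ∂F_x/∂y = 30.

On z = 2, (curl F)_z = 30.

Convert to polar (x = r cos θ, y = r sin θ, dA = r dr dθ); the integrand becomes 30, so

    ∬_D (curl F)_z dA = ∫_0^{2π} ∫_0^{2} (30) · r dr dθ.

Inner (r from 0 to 2): 60.
Outer (θ from 0 to 2π): 120π.

Therefore ∮_C F · dr = 120π.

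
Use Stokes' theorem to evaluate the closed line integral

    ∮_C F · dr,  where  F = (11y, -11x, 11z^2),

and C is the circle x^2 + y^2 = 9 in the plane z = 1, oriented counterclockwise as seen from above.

Let S be the flat disk x^2 + y^2 ≤ 9 in the plane z = 1, with upward unit normal n̂ = ẑ. By Stokes' theorem,

    ∮_C F · dr = ∬_S (∇ × F) · n̂ dS = ∬_D (curl F)_z dA,

where D is the disk x^2 + y^2 ≤ 9.

Compute the curl of F = (11y, -11x, 11z^2):
    (∇ × F)_x = ∂F_z/∂y - ∂F_y/∂z = 0,
    (∇ × F)_y = ∂F_x/∂z - ∂F_z/∂x = 0,
    (∇ × F)_z = ∂F_y/∂x - ∂F_x/∂y = -22.

On z = 1, (curl F)_z = -22.

Convert to polar (x = r cos θ, y = r sin θ, dA = r dr dθ); the integrand becomes -22, so

    ∬_D (curl F)_z dA = ∫_0^{2π} ∫_0^{3} (-22) · r dr dθ.

Inner (r from 0 to 3): -99.
Outer (θ from 0 to 2π): -198π.

Therefore ∮_C F · dr = -198π.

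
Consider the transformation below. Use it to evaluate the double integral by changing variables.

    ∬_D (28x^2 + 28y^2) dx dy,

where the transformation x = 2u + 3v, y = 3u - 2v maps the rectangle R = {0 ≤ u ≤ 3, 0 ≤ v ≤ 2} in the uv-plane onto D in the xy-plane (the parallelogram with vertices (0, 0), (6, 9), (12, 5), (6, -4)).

Compute the Jacobian determinant of (x, y) with respect to (u, v):

    ∂(x,y)/∂(u,v) = | 2  3 | = (2)(-2) - (3)(3) = -13.
                   | 3  -2 |

Its absolute value is |J| = 13 (the area scaling factor).

Substituting x = 2u + 3v, y = 3u - 2v into the integrand,

    28x^2 + 28y^2 → 364u^2 + 364v^2,

so the integral becomes

    ∬_R (364u^2 + 364v^2) · |J| du dv = ∫_0^3 ∫_0^2 (4732u^2 + 4732v^2) dv du.

Inner (v): 9464u^2 + 37856/3.
Outer (u): 123032.

Therefore ∬_D (28x^2 + 28y^2) dx dy = 123032.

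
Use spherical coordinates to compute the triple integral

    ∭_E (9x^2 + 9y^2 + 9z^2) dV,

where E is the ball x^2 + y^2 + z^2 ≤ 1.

In spherical coordinates, x = ρ sin(φ) cos(θ), y = ρ sin(φ) sin(θ), z = ρ cos(φ), and dV = ρ^2 sin(φ) dρ dφ dθ.

The integrand becomes 9ρ^2, so

    ∭_E (9x^2 + 9y^2 + 9z^2) dV = ∫_{0}^{2π} ∫_{0}^{π} ∫_{0}^{1} (9ρ^2) · ρ^2 sin(φ) dρ dφ dθ.

Inner (ρ): 9sin(φ)/5.
Middle (φ): 18/5.
Outer (θ): 36π/5.

Therefore the triple integral equals 36π/5.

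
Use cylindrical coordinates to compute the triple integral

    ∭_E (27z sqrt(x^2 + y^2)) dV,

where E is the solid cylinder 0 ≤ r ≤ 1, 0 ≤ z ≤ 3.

In cylindrical coordinates, x = r cos(θ), y = r sin(θ), z = z, and dV = r dr dθ dz.

The integrand becomes 27r z, so

    ∭_E (27z sqrt(x^2 + y^2)) dV = ∫_{0}^{2π} ∫_{0}^{1} ∫_{0}^{3} (27r z) · r dz dr dθ.

Inner (z): 243r^2/2.
Middle (r from 0 to 1): 81/2.
Outer (θ): 81π.

Therefore the triple integral equals 81π.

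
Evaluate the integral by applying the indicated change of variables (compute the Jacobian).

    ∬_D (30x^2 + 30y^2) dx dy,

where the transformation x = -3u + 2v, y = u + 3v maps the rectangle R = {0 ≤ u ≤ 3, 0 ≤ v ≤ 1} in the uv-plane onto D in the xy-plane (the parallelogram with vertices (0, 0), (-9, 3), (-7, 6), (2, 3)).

Compute the Jacobian determinant of (x, y) with respect to (u, v):

    ∂(x,y)/∂(u,v) = | -3  2 | = (-3)(3) - (2)(1) = -11.
                   | 1  3 |

Its absolute value is |J| = 11 (the area scaling factor).

Substituting x = -3u + 2v, y = u + 3v into the integrand,

    30x^2 + 30y^2 → 300u^2 - 180u v + 390v^2,

so the integral becomes

    ∬_R (300u^2 - 180u v + 390v^2) · |J| du dv = ∫_0^3 ∫_0^1 (3300u^2 - 1980u v + 4290v^2) dv du.

Inner (v): 3300u^2 - 990u + 1430.
Outer (u): 29535.

Therefore ∬_D (30x^2 + 30y^2) dx dy = 29535.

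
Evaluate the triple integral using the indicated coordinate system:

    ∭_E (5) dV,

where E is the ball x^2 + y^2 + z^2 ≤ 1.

In spherical coordinates, x = ρ sin(φ) cos(θ), y = ρ sin(φ) sin(θ), z = ρ cos(φ), and dV = ρ^2 sin(φ) dρ dφ dθ.

The integrand becomes 5, so

    ∭_E (5) dV = ∫_{0}^{2π} ∫_{0}^{π} ∫_{0}^{1} (5) · ρ^2 sin(φ) dρ dφ dθ.

Inner (ρ): 5sin(φ)/3.
Middle (φ): 10/3.
Outer (θ): 20π/3.

Therefore the triple integral equals 20π/3.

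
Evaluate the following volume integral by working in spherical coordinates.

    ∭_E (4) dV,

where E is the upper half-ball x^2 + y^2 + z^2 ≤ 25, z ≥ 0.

In spherical coordinates, x = ρ sin(φ) cos(θ), y = ρ sin(φ) sin(θ), z = ρ cos(φ), and dV = ρ^2 sin(φ) dρ dφ dθ.

The integrand becomes 4, so

    ∭_E (4) dV = ∫_{0}^{2π} ∫_{0}^{π/2} ∫_{0}^{5} (4) · ρ^2 sin(φ) dρ dφ dθ.

Inner (ρ): 500sin(φ)/3.
Middle (φ): 500/3.
Outer (θ): 1000π/3.

Therefore the triple integral equals 1000π/3.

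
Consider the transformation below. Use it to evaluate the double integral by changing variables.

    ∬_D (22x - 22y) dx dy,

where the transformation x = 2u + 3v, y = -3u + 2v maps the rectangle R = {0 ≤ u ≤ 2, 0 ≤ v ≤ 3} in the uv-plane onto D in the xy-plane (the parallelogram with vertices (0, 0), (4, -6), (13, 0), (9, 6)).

Compute the Jacobian determinant of (x, y) with respect to (u, v):

    ∂(x,y)/∂(u,v) = | 2  3 | = (2)(2) - (3)(-3) = 13.
                   | -3  2 |

Its absolute value is |J| = 13 (the area scaling factor).

Substituting x = 2u + 3v, y = -3u + 2v into the integrand,

    22x - 22y → 110u + 22v,

so the integral becomes

    ∬_R (110u + 22v) · |J| du dv = ∫_0^2 ∫_0^3 (1430u + 286v) dv du.

Inner (v): 4290u + 1287.
Outer (u): 11154.

Therefore ∬_D (22x - 22y) dx dy = 11154.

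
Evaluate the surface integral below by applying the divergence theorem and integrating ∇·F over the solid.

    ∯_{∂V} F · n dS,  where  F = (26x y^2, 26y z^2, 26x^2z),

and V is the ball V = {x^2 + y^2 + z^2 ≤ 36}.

By the divergence theorem,

    ∯_{∂V} F · n dS = ∭_V (∇ · F) dV.

Compute the divergence:
    ∇ · F = ∂F_x/∂x + ∂F_y/∂y + ∂F_z/∂z = 26y^2 + 26z^2 + 26x^2 = 26x^2 + 26y^2 + 26z^2.

In spherical coordinates, x = ρ sin(φ) cos(θ), y = ρ sin(φ) sin(θ), z = ρ cos(φ), dV = ρ^2 sin(φ) dρ dφ dθ, with 0 ≤ ρ ≤ 6, 0 ≤ φ ≤ π, 0 ≤ θ ≤ 2π.

The integrand, after substitution and multiplying by the volume element, becomes (26ρ^2) · ρ^2 sin(φ), so

    ∭_V (∇·F) dV = ∫_0^{2π} ∫_0^{π} ∫_0^{6} (26ρ^2) · ρ^2 sin(φ) dρ dφ dθ.

Inner (ρ from 0 to 6): 202176sin(φ)/5.
Middle (φ from 0 to π): 404352/5.
Outer (θ from 0 to 2π): 808704π/5.

Therefore ∯_{∂V} F · n dS = 808704π/5.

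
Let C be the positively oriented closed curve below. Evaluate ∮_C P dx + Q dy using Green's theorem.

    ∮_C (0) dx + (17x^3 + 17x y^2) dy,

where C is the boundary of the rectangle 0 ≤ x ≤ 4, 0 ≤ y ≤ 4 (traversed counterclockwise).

Green's theorem converts the closed line integral into a double integral over the enclosed region D:

    ∮_C P dx + Q dy = ∬_D (∂Q/∂x - ∂P/∂y) dA.

Here P = 0, Q = 17x^3 + 17x y^2, so

    ∂Q/∂x = 51x^2 + 17y^2,    ∂P/∂y = 0,
    ∂Q/∂x - ∂P/∂y = 51x^2 + 17y^2.

D is the region 0 ≤ x ≤ 4, 0 ≤ y ≤ 4. Evaluating the double integral:

    ∬_D (51x^2 + 17y^2) dA = ∫_0^{4} ∫_0^{4} (51x^2 + 17y^2) dy dx.

Inner (y from 0 to 4): 204x^2 + 1088/3.
Outer (x from 0 to 4): 17408/3.

Therefore ∮_C P dx + Q dy = 17408/3.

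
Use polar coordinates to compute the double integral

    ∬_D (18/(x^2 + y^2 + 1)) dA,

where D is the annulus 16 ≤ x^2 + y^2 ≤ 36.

The region D is 4 ≤ r ≤ 6, 0 ≤ θ ≤ 2π in polar coordinates, where x = r cos(θ), y = r sin(θ), and dA = r dr dθ.

Under the substitution, the integrand becomes 18/(r^2 + 1), so

    ∬_D (18/(x^2 + y^2 + 1)) dA = ∫_{0}^{2π} ∫_{4}^{6} (18/(r^2 + 1)) · r dr dθ.

Inner integral (in r): ∫_{4}^{6} (18/(r^2 + 1)) · r dr = log(129961739795077/118587876497).

Outer integral (in θ): ∫_{0}^{2π} (log(129961739795077/118587876497)) dθ = log((129961739795077/118587876497)^(2π)).

Therefore ∬_D (18/(x^2 + y^2 + 1)) dA = log((129961739795077/118587876497)^(2π)).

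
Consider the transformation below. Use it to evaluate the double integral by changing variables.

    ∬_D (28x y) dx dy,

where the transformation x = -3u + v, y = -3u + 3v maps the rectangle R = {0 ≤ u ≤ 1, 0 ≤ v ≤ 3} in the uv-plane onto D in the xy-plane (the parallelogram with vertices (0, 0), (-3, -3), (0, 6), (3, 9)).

Compute the Jacobian determinant of (x, y) with respect to (u, v):

    ∂(x,y)/∂(u,v) = | -3  1 | = (-3)(3) - (1)(-3) = -6.
                   | -3  3 |

Its absolute value is |J| = 6 (the area scaling factor).

Substituting x = -3u + v, y = -3u + 3v into the integrand,

    28x y → 252u^2 - 336u v + 84v^2,

so the integral becomes

    ∬_R (252u^2 - 336u v + 84v^2) · |J| du dv = ∫_0^1 ∫_0^3 (1512u^2 - 2016u v + 504v^2) dv du.

Inner (v): 4536u^2 - 9072u + 4536.
Outer (u): 1512.

Therefore ∬_D (28x y) dx dy = 1512.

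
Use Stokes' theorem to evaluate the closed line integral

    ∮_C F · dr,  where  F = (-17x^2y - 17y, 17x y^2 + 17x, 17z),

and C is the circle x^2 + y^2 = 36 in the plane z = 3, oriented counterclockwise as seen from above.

Let S be the flat disk x^2 + y^2 ≤ 36 in the plane z = 3, with upward unit normal n̂ = ẑ. By Stokes' theorem,

    ∮_C F · dr = ∬_S (∇ × F) · n̂ dS = ∬_D (curl F)_z dA,

where D is the disk x^2 + y^2 ≤ 36.

Compute the curl of F = (-17x^2y - 17y, 17x y^2 + 17x, 17z):
    (∇ × F)_x = ∂F_z/∂y - ∂F_y/∂z = 0,
    (∇ × F)_y = ∂F_x/∂z - ∂F_z/∂x = 0,
    (∇ × F)_z = ∂F_y/∂x - ∂F_x/∂y = 17x^2 + 17y^2 + 34.

On z = 3, (curl F)_z = 17x^2 + 17y^2 + 34.

Convert to polar (x = r cos θ, y = r sin θ, dA = r dr dθ); the integrand becomes 17r^2 + 34, so

    ∬_D (curl F)_z dA = ∫_0^{2π} ∫_0^{6} (17r^2 + 34) · r dr dθ.

Inner (r from 0 to 6): 6120.
Outer (θ from 0 to 2π): 12240π.

Therefore ∮_C F · dr = 12240π.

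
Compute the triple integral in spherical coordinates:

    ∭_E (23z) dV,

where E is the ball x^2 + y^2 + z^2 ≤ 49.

In spherical coordinates, x = ρ sin(φ) cos(θ), y = ρ sin(φ) sin(θ), z = ρ cos(φ), and dV = ρ^2 sin(φ) dρ dφ dθ.

The integrand becomes 23ρ cos(φ), so

    ∭_E (23z) dV = ∫_{0}^{2π} ∫_{0}^{π} ∫_{0}^{7} (23ρ cos(φ)) · ρ^2 sin(φ) dρ dφ dθ.

Inner (ρ): 55223sin(2φ)/8.
Middle (φ): 0.
Outer (θ): 0.

Therefore the triple integral equals 0.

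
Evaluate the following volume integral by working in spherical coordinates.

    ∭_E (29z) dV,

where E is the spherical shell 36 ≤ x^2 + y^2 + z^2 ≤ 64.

In spherical coordinates, x = ρ sin(φ) cos(θ), y = ρ sin(φ) sin(θ), z = ρ cos(φ), and dV = ρ^2 sin(φ) dρ dφ dθ.

The integrand becomes 29ρ cos(φ), so

    ∭_E (29z) dV = ∫_{0}^{2π} ∫_{0}^{π} ∫_{6}^{8} (29ρ cos(φ)) · ρ^2 sin(φ) dρ dφ dθ.

Inner (ρ): 10150sin(2φ).
Middle (φ): 0.
Outer (θ): 0.

Therefore the triple integral equals 0.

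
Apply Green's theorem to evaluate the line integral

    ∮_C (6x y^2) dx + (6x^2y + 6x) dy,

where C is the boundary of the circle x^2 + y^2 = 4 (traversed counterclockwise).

Green's theorem converts the closed line integral into a double integral over the enclosed region D:

    ∮_C P dx + Q dy = ∬_D (∂Q/∂x - ∂P/∂y) dA.

Here P = 6x y^2, Q = 6x^2y + 6x, so

    ∂Q/∂x = 12x y + 6,    ∂P/∂y = 12x y,
    ∂Q/∂x - ∂P/∂y = 6.

D is the region x^2 + y^2 ≤ 4. Evaluating the double integral:

In polar coordinates (x = r cos θ, y = r sin θ, dA = r dr dθ) the integrand becomes 6, so

    ∬_D (6) dA = ∫_0^{2π} ∫_0^{2} (6) · r dr dθ.

Inner (r from 0 to 2): 12.
Outer (θ from 0 to 2π): 24π.

Therefore ∮_C P dx + Q dy = 24π.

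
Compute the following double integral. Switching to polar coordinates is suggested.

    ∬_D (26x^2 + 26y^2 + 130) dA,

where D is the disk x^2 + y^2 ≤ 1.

The region D is 0 ≤ r ≤ 1, 0 ≤ θ ≤ 2π in polar coordinates, where x = r cos(θ), y = r sin(θ), and dA = r dr dθ.

Under the substitution, the integrand becomes 26r^2 + 130, so

    ∬_D (26x^2 + 26y^2 + 130) dA = ∫_{0}^{2π} ∫_{0}^{1} (26r^2 + 130) · r dr dθ.

Inner integral (in r): ∫_{0}^{1} (26r^2 + 130) · r dr = 143/2.

Outer integral (in θ): ∫_{0}^{2π} (143/2) dθ = 143π.

Therefore ∬_D (26x^2 + 26y^2 + 130) dA = 143π.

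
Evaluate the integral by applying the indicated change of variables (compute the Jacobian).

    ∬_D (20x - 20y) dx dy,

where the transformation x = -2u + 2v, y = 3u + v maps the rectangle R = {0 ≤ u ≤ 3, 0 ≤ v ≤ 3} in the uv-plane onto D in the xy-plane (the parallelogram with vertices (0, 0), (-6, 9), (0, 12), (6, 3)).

Compute the Jacobian determinant of (x, y) with respect to (u, v):

    ∂(x,y)/∂(u,v) = | -2  2 | = (-2)(1) - (2)(3) = -8.
                   | 3  1 |

Its absolute value is |J| = 8 (the area scaling factor).

Substituting x = -2u + 2v, y = 3u + v into the integrand,

    20x - 20y → -100u + 20v,

so the integral becomes

    ∬_R (-100u + 20v) · |J| du dv = ∫_0^3 ∫_0^3 (-800u + 160v) dv du.

Inner (v): 720 - 2400u.
Outer (u): -8640.

Therefore ∬_D (20x - 20y) dx dy = -8640.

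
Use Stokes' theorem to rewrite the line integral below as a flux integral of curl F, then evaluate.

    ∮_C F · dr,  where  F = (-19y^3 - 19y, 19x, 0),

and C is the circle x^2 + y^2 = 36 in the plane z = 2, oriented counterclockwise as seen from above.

Let S be the flat disk x^2 + y^2 ≤ 36 in the plane z = 2, with upward unit normal n̂ = ẑ. By Stokes' theorem,

    ∮_C F · dr = ∬_S (∇ × F) · n̂ dS = ∬_D (curl F)_z dA,

where D is the disk x^2 + y^2 ≤ 36.

Compute the curl of F = (-19y^3 - 19y, 19x, 0):
    (∇ × F)_x = ∂F_z/∂y - ∂F_y/∂z = 0,
    (∇ × F)_y = ∂F_x/∂z - ∂F_z/∂x = 0,
    (∇ × F)_z = ∂F_y/∂x - ∂F_x/∂y = 57y^2 + 38.

On z = 2, (curl F)_z = 57y^2 + 38.

Convert to polar (x = r cos θ, y = r sin θ, dA = r dr dθ); the integrand becomes 57r^2sin(θ)^2 + 38, so

    ∬_D (curl F)_z dA = ∫_0^{2π} ∫_0^{6} (57r^2sin(θ)^2 + 38) · r dr dθ.

Inner (r from 0 to 6): 18468sin(θ)^2 + 684.
Outer (θ from 0 to 2π): 19836π.

Therefore ∮_C F · dr = 19836π.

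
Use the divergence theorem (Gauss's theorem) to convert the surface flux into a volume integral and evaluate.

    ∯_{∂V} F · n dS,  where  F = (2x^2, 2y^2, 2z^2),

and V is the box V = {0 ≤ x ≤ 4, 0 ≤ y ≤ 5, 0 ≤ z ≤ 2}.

By the divergence theorem,

    ∯_{∂V} F · n dS = ∭_V (∇ · F) dV.

Compute the divergence:
    ∇ · F = ∂F_x/∂x + ∂F_y/∂y + ∂F_z/∂z = 4x + 4y + 4z.

V is a rectangular box, so dV = dx dy dz with 0 ≤ x ≤ 4, 0 ≤ y ≤ 5, 0 ≤ z ≤ 2.

Integrate (4x + 4y + 4z) over V as an iterated integral:

    ∭_V (∇·F) dV = ∫_0^{4} ∫_0^{5} ∫_0^{2} (4x + 4y + 4z) dz dy dx.

Inner (z from 0 to 2): 8x + 8y + 8.
Middle (y from 0 to 5): 40x + 140.
Outer (x from 0 to 4): 880.

Therefore ∯_{∂V} F · n dS = 880.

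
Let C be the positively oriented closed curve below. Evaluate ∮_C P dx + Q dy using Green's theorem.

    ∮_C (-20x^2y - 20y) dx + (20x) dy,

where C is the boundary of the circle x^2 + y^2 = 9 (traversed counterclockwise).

Green's theorem converts the closed line integral into a double integral over the enclosed region D:

    ∮_C P dx + Q dy = ∬_D (∂Q/∂x - ∂P/∂y) dA.

Here P = -20x^2y - 20y, Q = 20x, so

    ∂Q/∂x = 20,    ∂P/∂y = -20x^2 - 20,
    ∂Q/∂x - ∂P/∂y = 20x^2 + 40.

D is the region x^2 + y^2 ≤ 9. Evaluating the double integral:

In polar coordinates (x = r cos θ, y = r sin θ, dA = r dr dθ) the integrand becomes 20r^2cos(θ)^2 + 40, so

    ∬_D (20x^2 + 40) dA = ∫_0^{2π} ∫_0^{3} (20r^2cos(θ)^2 + 40) · r dr dθ.

Inner (r from 0 to 3): 405cos(θ)^2 + 180.
Outer (θ from 0 to 2π): 765π.

Therefore ∮_C P dx + Q dy = 765π.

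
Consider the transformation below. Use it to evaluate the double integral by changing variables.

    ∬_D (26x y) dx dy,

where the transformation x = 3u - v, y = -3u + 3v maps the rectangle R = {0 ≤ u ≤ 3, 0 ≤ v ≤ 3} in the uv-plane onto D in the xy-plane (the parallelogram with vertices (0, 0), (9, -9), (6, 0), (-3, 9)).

Compute the Jacobian determinant of (x, y) with respect to (u, v):

    ∂(x,y)/∂(u,v) = | 3  -1 | = (3)(3) - (-1)(-3) = 6.
                   | -3  3 |

Its absolute value is |J| = 6 (the area scaling factor).

Substituting x = 3u - v, y = -3u + 3v into the integrand,

    26x y → -234u^2 + 312u v - 78v^2,

so the integral becomes

    ∬_R (-234u^2 + 312u v - 78v^2) · |J| du dv = ∫_0^3 ∫_0^3 (-1404u^2 + 1872u v - 468v^2) dv du.

Inner (v): -4212u^2 + 8424u - 4212.
Outer (u): -12636.

Therefore ∬_D (26x y) dx dy = -12636.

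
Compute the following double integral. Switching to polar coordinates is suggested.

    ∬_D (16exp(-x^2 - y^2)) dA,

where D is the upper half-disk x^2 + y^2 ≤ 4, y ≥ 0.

The region D is 0 ≤ r ≤ 2, 0 ≤ θ ≤ π in polar coordinates, where x = r cos(θ), y = r sin(θ), and dA = r dr dθ.

Under the substitution, the integrand becomes 16exp(-r^2), so

    ∬_D (16exp(-x^2 - y^2)) dA = ∫_{0}^{π} ∫_{0}^{2} (16exp(-r^2)) · r dr dθ.

Inner integral (in r): ∫_{0}^{2} (16exp(-r^2)) · r dr = 8 - 8exp(-4).

Outer integral (in θ): ∫_{0}^{π} (8 - 8exp(-4)) dθ = -8π exp(-4) + 8π.

Therefore ∬_D (16exp(-x^2 - y^2)) dA = -8π exp(-4) + 8π.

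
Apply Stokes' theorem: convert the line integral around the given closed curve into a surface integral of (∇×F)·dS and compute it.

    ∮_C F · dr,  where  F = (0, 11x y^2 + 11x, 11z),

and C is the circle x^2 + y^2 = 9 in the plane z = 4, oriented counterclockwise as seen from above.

Let S be the flat disk x^2 + y^2 ≤ 9 in the plane z = 4, with upward unit normal n̂ = ẑ. By Stokes' theorem,

    ∮_C F · dr = ∬_S (∇ × F) · n̂ dS = ∬_D (curl F)_z dA,

where D is the disk x^2 + y^2 ≤ 9.

Compute the curl of F = (0, 11x y^2 + 11x, 11z):
    (∇ × F)_x = ∂F_z/∂y - ∂F_y/∂z = 0,
    (∇ × F)_y = ∂F_x/∂z - ∂F_z/∂x = 0,
    (∇ × F)_z = ∂F_y/∂x - ∂F_x/∂y = 11y^2 + 11.

On z = 4, (curl F)_z = 11y^2 + 11.

Convert to polar (x = r cos θ, y = r sin θ, dA = r dr dθ); the integrand becomes 11r^2sin(θ)^2 + 11, so

    ∬_D (curl F)_z dA = ∫_0^{2π} ∫_0^{3} (11r^2sin(θ)^2 + 11) · r dr dθ.

Inner (r from 0 to 3): 891sin(θ)^2/4 + 99/2.
Outer (θ from 0 to 2π): 1287π/4.

Therefore ∮_C F · dr = 1287π/4.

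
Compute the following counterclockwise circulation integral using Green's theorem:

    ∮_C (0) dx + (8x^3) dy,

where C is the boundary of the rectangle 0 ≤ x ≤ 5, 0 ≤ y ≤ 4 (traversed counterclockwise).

Green's theorem converts the closed line integral into a double integral over the enclosed region D:

    ∮_C P dx + Q dy = ∬_D (∂Q/∂x - ∂P/∂y) dA.

Here P = 0, Q = 8x^3, so

    ∂Q/∂x = 24x^2,    ∂P/∂y = 0,
    ∂Q/∂x - ∂P/∂y = 24x^2.

D is the region 0 ≤ x ≤ 5, 0 ≤ y ≤ 4. Evaluating the double integral:

    ∬_D (24x^2) dA = ∫_0^{5} ∫_0^{4} (24x^2) dy dx.

Inner (y from 0 to 4): 96x^2.
Outer (x from 0 to 5): 4000.

Therefore ∮_C P dx + Q dy = 4000.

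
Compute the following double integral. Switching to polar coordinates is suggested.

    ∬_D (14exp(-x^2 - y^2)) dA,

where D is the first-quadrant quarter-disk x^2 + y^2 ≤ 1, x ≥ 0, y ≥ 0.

The region D is 0 ≤ r ≤ 1, 0 ≤ θ ≤ π/2 in polar coordinates, where x = r cos(θ), y = r sin(θ), and dA = r dr dθ.

Under the substitution, the integrand becomes 14exp(-r^2), so

    ∬_D (14exp(-x^2 - y^2)) dA = ∫_{0}^{π/2} ∫_{0}^{1} (14exp(-r^2)) · r dr dθ.

Inner integral (in r): ∫_{0}^{1} (14exp(-r^2)) · r dr = 7 - 7exp(-1).

Outer integral (in θ): ∫_{0}^{π/2} (7 - 7exp(-1)) dθ = -7π (1 - e)exp(-1)/2.

Therefore ∬_D (14exp(-x^2 - y^2)) dA = -7π (1 - e)exp(-1)/2.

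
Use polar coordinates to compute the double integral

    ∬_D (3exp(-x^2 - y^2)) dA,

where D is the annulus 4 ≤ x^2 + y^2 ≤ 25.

The region D is 2 ≤ r ≤ 5, 0 ≤ θ ≤ 2π in polar coordinates, where x = r cos(θ), y = r sin(θ), and dA = r dr dθ.

Under the substitution, the integrand becomes 3exp(-r^2), so

    ∬_D (3exp(-x^2 - y^2)) dA = ∫_{0}^{2π} ∫_{2}^{5} (3exp(-r^2)) · r dr dθ.

Inner integral (in r): ∫_{2}^{5} (3exp(-r^2)) · r dr = -(3 - 3exp(21))exp(-25)/2.

Outer integral (in θ): ∫_{0}^{2π} (-(3 - 3exp(21))exp(-25)/2) dθ = -3π (1 - exp(21))exp(-25).

Therefore ∬_D (3exp(-x^2 - y^2)) dA = -3π (1 - exp(21))exp(-25).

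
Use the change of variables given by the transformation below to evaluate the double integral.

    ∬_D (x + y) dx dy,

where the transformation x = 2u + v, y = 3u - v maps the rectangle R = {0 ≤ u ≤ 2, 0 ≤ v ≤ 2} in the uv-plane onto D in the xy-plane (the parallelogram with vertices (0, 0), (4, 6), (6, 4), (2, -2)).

Compute the Jacobian determinant of (x, y) with respect to (u, v):

    ∂(x,y)/∂(u,v) = | 2  1 | = (2)(-1) - (1)(3) = -5.
                   | 3  -1 |

Its absolute value is |J| = 5 (the area scaling factor).

Substituting x = 2u + v, y = 3u - v into the integrand,

    x + y → 5u,

so the integral becomes

    ∬_R (5u) · |J| du dv = ∫_0^2 ∫_0^2 (25u) dv du.

Inner (v): 50u.
Outer (u): 100.

Therefore ∬_D (x + y) dx dy = 100.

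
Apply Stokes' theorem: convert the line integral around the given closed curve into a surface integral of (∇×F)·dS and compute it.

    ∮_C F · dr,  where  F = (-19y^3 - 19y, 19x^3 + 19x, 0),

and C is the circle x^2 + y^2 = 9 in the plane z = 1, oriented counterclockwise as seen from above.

Let S be the flat disk x^2 + y^2 ≤ 9 in the plane z = 1, with upward unit normal n̂ = ẑ. By Stokes' theorem,

    ∮_C F · dr = ∬_S (∇ × F) · n̂ dS = ∬_D (curl F)_z dA,

where D is the disk x^2 + y^2 ≤ 9.

Compute the curl of F = (-19y^3 - 19y, 19x^3 + 19x, 0):
    (∇ × F)_x = ∂F_z/∂y - ∂F_y/∂z = 0,
    (∇ × F)_y = ∂F_x/∂z - ∂F_z/∂x = 0,
    (∇ × F)_z = ∂F_y/∂x - ∂F_x/∂y = 57x^2 + 57y^2 + 38.

On z = 1, (curl F)_z = 57x^2 + 57y^2 + 38.

Convert to polar (x = r cos θ, y = r sin θ, dA = r dr dθ); the integrand becomes 57r^2 + 38, so

    ∬_D (curl F)_z dA = ∫_0^{2π} ∫_0^{3} (57r^2 + 38) · r dr dθ.

Inner (r from 0 to 3): 5301/4.
Outer (θ from 0 to 2π): 5301π/2.

Therefore ∮_C F · dr = 5301π/2.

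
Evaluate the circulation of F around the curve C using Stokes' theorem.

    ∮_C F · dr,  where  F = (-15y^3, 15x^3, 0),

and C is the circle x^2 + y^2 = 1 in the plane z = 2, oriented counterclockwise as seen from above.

Let S be the flat disk x^2 + y^2 ≤ 1 in the plane z = 2, with upward unit normal n̂ = ẑ. By Stokes' theorem,

    ∮_C F · dr = ∬_S (∇ × F) · n̂ dS = ∬_D (curl F)_z dA,

where D is the disk x^2 + y^2 ≤ 1.

Compute the curl of F = (-15y^3, 15x^3, 0):
    (∇ × F)_x = ∂F_z/∂y - ∂F_y/∂z = 0,
    (∇ × F)_y = ∂F_x/∂z - ∂F_z/∂x = 0,
    (∇ × F)_z = ∂F_y/∂x - ∂F_x/∂y = 45x^2 + 45y^2.

On z = 2, (curl F)_z = 45x^2 + 45y^2.

Convert to polar (x = r cos θ, y = r sin θ, dA = r dr dθ); the integrand becomes 45r^2, so

    ∬_D (curl F)_z dA = ∫_0^{2π} ∫_0^{1} (45r^2) · r dr dθ.

Inner (r from 0 to 1): 45/4.
Outer (θ from 0 to 2π): 45π/2.

Therefore ∮_C F · dr = 45π/2.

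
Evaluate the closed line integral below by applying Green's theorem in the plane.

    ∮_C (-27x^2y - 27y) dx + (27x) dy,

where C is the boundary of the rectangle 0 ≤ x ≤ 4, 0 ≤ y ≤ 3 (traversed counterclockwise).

Green's theorem converts the closed line integral into a double integral over the enclosed region D:

    ∮_C P dx + Q dy = ∬_D (∂Q/∂x - ∂P/∂y) dA.

Here P = -27x^2y - 27y, Q = 27x, so

    ∂Q/∂x = 27,    ∂P/∂y = -27x^2 - 27,
    ∂Q/∂x - ∂P/∂y = 27x^2 + 54.

D is the region 0 ≤ x ≤ 4, 0 ≤ y ≤ 3. Evaluating the double integral:

    ∬_D (27x^2 + 54) dA = ∫_0^{4} ∫_0^{3} (27x^2 + 54) dy dx.

Inner (y from 0 to 3): 81x^2 + 162.
Outer (x from 0 to 4): 2376.

Therefore ∮_C P dx + Q dy = 2376.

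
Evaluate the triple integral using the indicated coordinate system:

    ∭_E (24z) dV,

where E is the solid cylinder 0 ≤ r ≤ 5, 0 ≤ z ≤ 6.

In cylindrical coordinates, x = r cos(θ), y = r sin(θ), z = z, and dV = r dr dθ dz.

The integrand becomes 24z, so

    ∭_E (24z) dV = ∫_{0}^{2π} ∫_{0}^{5} ∫_{0}^{6} (24z) · r dz dr dθ.

Inner (z): 432r.
Middle (r from 0 to 5): 5400.
Outer (θ): 10800π.

Therefore the triple integral equals 10800π.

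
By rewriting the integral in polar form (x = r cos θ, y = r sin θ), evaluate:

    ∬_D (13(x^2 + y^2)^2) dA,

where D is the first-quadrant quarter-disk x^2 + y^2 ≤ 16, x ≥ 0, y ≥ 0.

The region D is 0 ≤ r ≤ 4, 0 ≤ θ ≤ π/2 in polar coordinates, where x = r cos(θ), y = r sin(θ), and dA = r dr dθ.

Under the substitution, the integrand becomes 13r^4, so

    ∬_D (13(x^2 + y^2)^2) dA = ∫_{0}^{π/2} ∫_{0}^{4} (13r^4) · r dr dθ.

Inner integral (in r): ∫_{0}^{4} (13r^4) · r dr = 26624/3.

Outer integral (in θ): ∫_{0}^{π/2} (26624/3) dθ = 13312π/3.

Therefore ∬_D (13(x^2 + y^2)^2) dA = 13312π/3.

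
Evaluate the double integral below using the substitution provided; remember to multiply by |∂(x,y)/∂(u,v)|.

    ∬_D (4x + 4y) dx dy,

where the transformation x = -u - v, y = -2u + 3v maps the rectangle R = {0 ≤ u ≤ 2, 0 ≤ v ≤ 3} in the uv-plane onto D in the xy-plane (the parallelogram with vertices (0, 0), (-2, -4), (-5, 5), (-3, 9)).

Compute the Jacobian determinant of (x, y) with respect to (u, v):

    ∂(x,y)/∂(u,v) = | -1  -1 | = (-1)(3) - (-1)(-2) = -5.
                   | -2  3 |

Its absolute value is |J| = 5 (the area scaling factor).

Substituting x = -u - v, y = -2u + 3v into the integrand,

    4x + 4y → -12u + 8v,

so the integral becomes

    ∬_R (-12u + 8v) · |J| du dv = ∫_0^2 ∫_0^3 (-60u + 40v) dv du.

Inner (v): 180 - 180u.
Outer (u): 0.

Therefore ∬_D (4x + 4y) dx dy = 0.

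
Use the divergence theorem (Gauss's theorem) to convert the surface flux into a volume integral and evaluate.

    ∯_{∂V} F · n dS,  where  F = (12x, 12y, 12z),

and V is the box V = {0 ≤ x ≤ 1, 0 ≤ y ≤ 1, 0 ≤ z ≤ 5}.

By the divergence theorem,

    ∯_{∂V} F · n dS = ∭_V (∇ · F) dV.

Compute the divergence:
    ∇ · F = ∂F_x/∂x + ∂F_y/∂y + ∂F_z/∂z = 12 + 12 + 12 = 36.

V is a rectangular box, so dV = dx dy dz with 0 ≤ x ≤ 1, 0 ≤ y ≤ 1, 0 ≤ z ≤ 5.

Integrate (36) over V as an iterated integral:

    ∭_V (∇·F) dV = ∫_0^{1} ∫_0^{1} ∫_0^{5} (36) dz dy dx.

Inner (z from 0 to 5): 180.
Middle (y from 0 to 1): 180.
Outer (x from 0 to 1): 180.

Therefore ∯_{∂V} F · n dS = 180.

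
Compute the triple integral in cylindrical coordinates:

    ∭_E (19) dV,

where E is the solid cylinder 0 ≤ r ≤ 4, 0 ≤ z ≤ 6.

In cylindrical coordinates, x = r cos(θ), y = r sin(θ), z = z, and dV = r dr dθ dz.

The integrand becomes 19, so

    ∭_E (19) dV = ∫_{0}^{2π} ∫_{0}^{4} ∫_{0}^{6} (19) · r dz dr dθ.

Inner (z): 114r.
Middle (r from 0 to 4): 912.
Outer (θ): 1824π.

Therefore the triple integral equals 1824π.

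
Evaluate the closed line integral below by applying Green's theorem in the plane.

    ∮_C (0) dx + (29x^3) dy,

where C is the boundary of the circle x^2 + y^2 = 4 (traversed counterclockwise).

Green's theorem converts the closed line integral into a double integral over the enclosed region D:

    ∮_C P dx + Q dy = ∬_D (∂Q/∂x - ∂P/∂y) dA.

Here P = 0, Q = 29x^3, so

    ∂Q/∂x = 87x^2,    ∂P/∂y = 0,
    ∂Q/∂x - ∂P/∂y = 87x^2.

D is the region x^2 + y^2 ≤ 4. Evaluating the double integral:

In polar coordinates (x = r cos θ, y = r sin θ, dA = r dr dθ) the integrand becomes 87r^2cos(θ)^2, so

    ∬_D (87x^2) dA = ∫_0^{2π} ∫_0^{2} (87r^2cos(θ)^2) · r dr dθ.

Inner (r from 0 to 2): 348cos(θ)^2.
Outer (θ from 0 to 2π): 348π.

Therefore ∮_C P dx + Q dy = 348π.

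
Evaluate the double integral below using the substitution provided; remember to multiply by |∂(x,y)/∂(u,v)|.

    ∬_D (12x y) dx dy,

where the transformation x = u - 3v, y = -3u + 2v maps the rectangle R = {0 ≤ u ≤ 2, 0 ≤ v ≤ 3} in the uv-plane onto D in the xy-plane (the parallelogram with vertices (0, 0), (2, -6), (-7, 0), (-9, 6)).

Compute the Jacobian determinant of (x, y) with respect to (u, v):

    ∂(x,y)/∂(u,v) = | 1  -3 | = (1)(2) - (-3)(-3) = -7.
                   | -3  2 |

Its absolute value is |J| = 7 (the area scaling factor).

Substituting x = u - 3v, y = -3u + 2v into the integrand,

    12x y → -36u^2 + 132u v - 72v^2,

so the integral becomes

    ∬_R (-36u^2 + 132u v - 72v^2) · |J| du dv = ∫_0^2 ∫_0^3 (-252u^2 + 924u v - 504v^2) dv du.

Inner (v): -756u^2 + 4158u - 4536.
Outer (u): -2772.

Therefore ∬_D (12x y) dx dy = -2772.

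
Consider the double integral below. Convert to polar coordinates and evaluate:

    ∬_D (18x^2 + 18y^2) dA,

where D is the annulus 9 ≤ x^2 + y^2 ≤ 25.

The region D is 3 ≤ r ≤ 5, 0 ≤ θ ≤ 2π in polar coordinates, where x = r cos(θ), y = r sin(θ), and dA = r dr dθ.

Under the substitution, the integrand becomes 18r^2, so

    ∬_D (18x^2 + 18y^2) dA = ∫_{0}^{2π} ∫_{3}^{5} (18r^2) · r dr dθ.

Inner integral (in r): ∫_{3}^{5} (18r^2) · r dr = 2448.

Outer integral (in θ): ∫_{0}^{2π} (2448) dθ = 4896π.

Therefore ∬_D (18x^2 + 18y^2) dA = 4896π.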